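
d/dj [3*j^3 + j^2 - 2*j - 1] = 9*j^2 + 2*j - 2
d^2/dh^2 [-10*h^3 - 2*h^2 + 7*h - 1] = -60*h - 4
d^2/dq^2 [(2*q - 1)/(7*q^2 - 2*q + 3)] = 2*((11 - 42*q)*(7*q^2 - 2*q + 3) + 4*(2*q - 1)*(7*q - 1)^2)/(7*q^2 - 2*q + 3)^3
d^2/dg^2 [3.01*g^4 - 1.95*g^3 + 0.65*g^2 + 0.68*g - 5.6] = 36.12*g^2 - 11.7*g + 1.3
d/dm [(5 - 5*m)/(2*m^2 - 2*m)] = 5/(2*m^2)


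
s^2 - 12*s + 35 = (s - 7)*(s - 5)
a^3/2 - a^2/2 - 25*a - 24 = (a/2 + 1/2)*(a - 8)*(a + 6)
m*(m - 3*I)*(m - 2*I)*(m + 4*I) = m^4 - I*m^3 + 14*m^2 - 24*I*m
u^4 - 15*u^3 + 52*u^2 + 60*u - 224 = (u - 8)*(u - 7)*(u - 2)*(u + 2)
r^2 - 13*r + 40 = (r - 8)*(r - 5)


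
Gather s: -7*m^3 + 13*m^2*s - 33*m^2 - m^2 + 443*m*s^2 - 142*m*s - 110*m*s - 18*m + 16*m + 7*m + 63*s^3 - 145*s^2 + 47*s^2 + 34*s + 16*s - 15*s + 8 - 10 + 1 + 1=-7*m^3 - 34*m^2 + 5*m + 63*s^3 + s^2*(443*m - 98) + s*(13*m^2 - 252*m + 35)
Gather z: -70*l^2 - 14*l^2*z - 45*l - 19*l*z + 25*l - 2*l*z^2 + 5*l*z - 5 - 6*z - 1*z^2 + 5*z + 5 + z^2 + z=-70*l^2 - 2*l*z^2 - 20*l + z*(-14*l^2 - 14*l)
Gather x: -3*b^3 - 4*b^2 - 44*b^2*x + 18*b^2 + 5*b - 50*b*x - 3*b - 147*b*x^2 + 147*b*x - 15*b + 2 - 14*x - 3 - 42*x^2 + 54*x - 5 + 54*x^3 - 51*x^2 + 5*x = -3*b^3 + 14*b^2 - 13*b + 54*x^3 + x^2*(-147*b - 93) + x*(-44*b^2 + 97*b + 45) - 6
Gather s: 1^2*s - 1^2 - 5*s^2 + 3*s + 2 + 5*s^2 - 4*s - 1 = 0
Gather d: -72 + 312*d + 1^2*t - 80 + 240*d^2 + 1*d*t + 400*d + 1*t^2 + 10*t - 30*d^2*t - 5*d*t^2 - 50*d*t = d^2*(240 - 30*t) + d*(-5*t^2 - 49*t + 712) + t^2 + 11*t - 152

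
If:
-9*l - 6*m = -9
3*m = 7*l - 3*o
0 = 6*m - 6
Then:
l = 1/3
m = 1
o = -2/9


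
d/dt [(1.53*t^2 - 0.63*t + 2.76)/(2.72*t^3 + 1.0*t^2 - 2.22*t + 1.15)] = (-4.1616*t^4 + 3.4272*t^3 - 25.2882*t^2 - 2.001*t + 5.4027)/(7.3984*t^6 + 5.44*t^5 - 11.0768*t^4 + 1.816*t^3 + 7.2284*t^2 - 5.106*t + 1.3225)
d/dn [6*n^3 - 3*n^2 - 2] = 6*n*(3*n - 1)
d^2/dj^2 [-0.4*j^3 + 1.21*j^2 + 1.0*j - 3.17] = 2.42 - 2.4*j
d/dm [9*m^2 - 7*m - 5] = 18*m - 7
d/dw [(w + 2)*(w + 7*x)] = 2*w + 7*x + 2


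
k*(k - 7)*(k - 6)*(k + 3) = k^4 - 10*k^3 + 3*k^2 + 126*k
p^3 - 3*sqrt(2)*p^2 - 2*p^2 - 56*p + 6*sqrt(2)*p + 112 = (p - 2)*(p - 7*sqrt(2))*(p + 4*sqrt(2))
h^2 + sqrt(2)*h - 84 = (h - 6*sqrt(2))*(h + 7*sqrt(2))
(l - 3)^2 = l^2 - 6*l + 9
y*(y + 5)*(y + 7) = y^3 + 12*y^2 + 35*y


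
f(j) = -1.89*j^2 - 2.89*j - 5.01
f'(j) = -3.78*j - 2.89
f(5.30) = -73.42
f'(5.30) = -22.92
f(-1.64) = -5.35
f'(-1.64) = 3.31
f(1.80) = -16.34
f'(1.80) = -9.69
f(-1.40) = -4.67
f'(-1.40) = 2.40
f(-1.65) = -5.39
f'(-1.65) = 3.35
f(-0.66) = -3.93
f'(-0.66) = -0.40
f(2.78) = -27.65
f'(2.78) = -13.40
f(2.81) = -28.05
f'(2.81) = -13.51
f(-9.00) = -132.09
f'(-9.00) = 31.13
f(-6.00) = -55.71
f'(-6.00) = 19.79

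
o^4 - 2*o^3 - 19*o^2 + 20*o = o*(o - 5)*(o - 1)*(o + 4)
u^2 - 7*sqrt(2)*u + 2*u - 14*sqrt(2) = (u + 2)*(u - 7*sqrt(2))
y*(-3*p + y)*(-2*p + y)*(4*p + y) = 24*p^3*y - 14*p^2*y^2 - p*y^3 + y^4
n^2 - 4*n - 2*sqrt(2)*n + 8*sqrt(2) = (n - 4)*(n - 2*sqrt(2))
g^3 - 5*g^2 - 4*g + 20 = (g - 5)*(g - 2)*(g + 2)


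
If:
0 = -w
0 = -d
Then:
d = 0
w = 0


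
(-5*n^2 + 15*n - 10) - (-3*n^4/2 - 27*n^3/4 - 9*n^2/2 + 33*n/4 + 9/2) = 3*n^4/2 + 27*n^3/4 - n^2/2 + 27*n/4 - 29/2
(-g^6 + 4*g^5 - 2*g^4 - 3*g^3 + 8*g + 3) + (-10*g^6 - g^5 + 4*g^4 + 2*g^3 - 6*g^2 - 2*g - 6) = -11*g^6 + 3*g^5 + 2*g^4 - g^3 - 6*g^2 + 6*g - 3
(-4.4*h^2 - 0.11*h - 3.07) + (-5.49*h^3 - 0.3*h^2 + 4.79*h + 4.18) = -5.49*h^3 - 4.7*h^2 + 4.68*h + 1.11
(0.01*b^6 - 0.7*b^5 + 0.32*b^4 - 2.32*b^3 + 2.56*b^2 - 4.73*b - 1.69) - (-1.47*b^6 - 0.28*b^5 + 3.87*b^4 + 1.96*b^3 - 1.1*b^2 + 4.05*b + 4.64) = 1.48*b^6 - 0.42*b^5 - 3.55*b^4 - 4.28*b^3 + 3.66*b^2 - 8.78*b - 6.33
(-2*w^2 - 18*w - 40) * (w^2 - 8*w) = -2*w^4 - 2*w^3 + 104*w^2 + 320*w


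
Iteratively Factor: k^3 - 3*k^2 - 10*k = (k)*(k^2 - 3*k - 10) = k*(k - 5)*(k + 2)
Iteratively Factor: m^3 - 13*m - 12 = (m - 4)*(m^2 + 4*m + 3) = (m - 4)*(m + 1)*(m + 3)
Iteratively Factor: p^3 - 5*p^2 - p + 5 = (p - 1)*(p^2 - 4*p - 5) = (p - 5)*(p - 1)*(p + 1)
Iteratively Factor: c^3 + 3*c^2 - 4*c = (c)*(c^2 + 3*c - 4) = c*(c - 1)*(c + 4)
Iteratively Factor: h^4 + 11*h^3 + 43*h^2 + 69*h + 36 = (h + 1)*(h^3 + 10*h^2 + 33*h + 36) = (h + 1)*(h + 3)*(h^2 + 7*h + 12) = (h + 1)*(h + 3)^2*(h + 4)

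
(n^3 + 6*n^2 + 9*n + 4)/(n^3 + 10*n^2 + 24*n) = (n^2 + 2*n + 1)/(n*(n + 6))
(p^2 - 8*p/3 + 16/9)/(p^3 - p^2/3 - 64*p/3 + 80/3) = (p - 4/3)/(p^2 + p - 20)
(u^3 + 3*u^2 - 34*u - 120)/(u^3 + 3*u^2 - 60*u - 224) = (u^2 - u - 30)/(u^2 - u - 56)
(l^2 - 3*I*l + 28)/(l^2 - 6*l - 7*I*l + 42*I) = (l + 4*I)/(l - 6)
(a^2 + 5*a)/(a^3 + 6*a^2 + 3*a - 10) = a/(a^2 + a - 2)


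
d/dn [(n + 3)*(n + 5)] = 2*n + 8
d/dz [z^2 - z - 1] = 2*z - 1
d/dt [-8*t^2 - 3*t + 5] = -16*t - 3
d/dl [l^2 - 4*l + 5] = 2*l - 4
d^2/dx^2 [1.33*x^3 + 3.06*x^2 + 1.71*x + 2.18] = 7.98*x + 6.12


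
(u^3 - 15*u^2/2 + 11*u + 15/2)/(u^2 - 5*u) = u - 5/2 - 3/(2*u)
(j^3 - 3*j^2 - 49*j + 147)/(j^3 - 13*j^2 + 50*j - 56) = (j^2 + 4*j - 21)/(j^2 - 6*j + 8)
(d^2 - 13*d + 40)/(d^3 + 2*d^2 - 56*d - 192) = (d - 5)/(d^2 + 10*d + 24)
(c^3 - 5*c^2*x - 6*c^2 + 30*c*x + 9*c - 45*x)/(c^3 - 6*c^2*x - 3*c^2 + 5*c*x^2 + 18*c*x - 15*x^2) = (3 - c)/(-c + x)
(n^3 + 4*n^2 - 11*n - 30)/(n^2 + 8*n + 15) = (n^2 - n - 6)/(n + 3)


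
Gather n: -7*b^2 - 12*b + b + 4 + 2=-7*b^2 - 11*b + 6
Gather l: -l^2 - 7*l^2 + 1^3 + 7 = 8 - 8*l^2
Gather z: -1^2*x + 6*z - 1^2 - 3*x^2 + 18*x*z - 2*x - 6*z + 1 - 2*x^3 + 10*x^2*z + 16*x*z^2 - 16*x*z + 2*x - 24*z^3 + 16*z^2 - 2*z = -2*x^3 - 3*x^2 - x - 24*z^3 + z^2*(16*x + 16) + z*(10*x^2 + 2*x - 2)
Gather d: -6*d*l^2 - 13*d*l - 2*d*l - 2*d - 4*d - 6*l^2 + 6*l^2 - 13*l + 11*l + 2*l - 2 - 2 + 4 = d*(-6*l^2 - 15*l - 6)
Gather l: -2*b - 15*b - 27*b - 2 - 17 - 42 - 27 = -44*b - 88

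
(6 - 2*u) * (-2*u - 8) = 4*u^2 + 4*u - 48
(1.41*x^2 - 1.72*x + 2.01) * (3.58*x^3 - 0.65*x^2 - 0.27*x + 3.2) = 5.0478*x^5 - 7.0741*x^4 + 7.9331*x^3 + 3.6699*x^2 - 6.0467*x + 6.432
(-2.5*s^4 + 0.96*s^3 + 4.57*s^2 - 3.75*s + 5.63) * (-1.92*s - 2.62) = 4.8*s^5 + 4.7068*s^4 - 11.2896*s^3 - 4.7734*s^2 - 0.984599999999999*s - 14.7506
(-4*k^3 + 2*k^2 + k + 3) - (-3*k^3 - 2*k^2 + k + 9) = -k^3 + 4*k^2 - 6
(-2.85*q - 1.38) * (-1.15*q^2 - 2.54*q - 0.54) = 3.2775*q^3 + 8.826*q^2 + 5.0442*q + 0.7452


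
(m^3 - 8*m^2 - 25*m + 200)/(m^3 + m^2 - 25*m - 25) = (m - 8)/(m + 1)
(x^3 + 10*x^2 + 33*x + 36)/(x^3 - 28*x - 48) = (x^2 + 6*x + 9)/(x^2 - 4*x - 12)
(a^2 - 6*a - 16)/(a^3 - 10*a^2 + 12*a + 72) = (a - 8)/(a^2 - 12*a + 36)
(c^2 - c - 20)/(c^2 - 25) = (c + 4)/(c + 5)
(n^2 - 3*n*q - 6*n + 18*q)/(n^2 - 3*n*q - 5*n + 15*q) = (n - 6)/(n - 5)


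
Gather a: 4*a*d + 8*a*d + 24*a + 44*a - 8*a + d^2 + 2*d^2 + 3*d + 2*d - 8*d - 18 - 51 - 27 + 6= a*(12*d + 60) + 3*d^2 - 3*d - 90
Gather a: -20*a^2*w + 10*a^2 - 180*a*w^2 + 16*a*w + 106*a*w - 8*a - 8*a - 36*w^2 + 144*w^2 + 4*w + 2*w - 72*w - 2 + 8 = a^2*(10 - 20*w) + a*(-180*w^2 + 122*w - 16) + 108*w^2 - 66*w + 6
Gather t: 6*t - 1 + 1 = 6*t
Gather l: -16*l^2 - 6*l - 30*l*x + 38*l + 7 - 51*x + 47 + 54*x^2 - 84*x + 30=-16*l^2 + l*(32 - 30*x) + 54*x^2 - 135*x + 84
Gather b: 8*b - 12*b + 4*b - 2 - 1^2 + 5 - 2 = 0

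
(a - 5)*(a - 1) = a^2 - 6*a + 5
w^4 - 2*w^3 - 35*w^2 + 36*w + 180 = (w - 6)*(w - 3)*(w + 2)*(w + 5)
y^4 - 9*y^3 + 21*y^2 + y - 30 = (y - 5)*(y - 3)*(y - 2)*(y + 1)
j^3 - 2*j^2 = j^2*(j - 2)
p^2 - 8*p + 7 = (p - 7)*(p - 1)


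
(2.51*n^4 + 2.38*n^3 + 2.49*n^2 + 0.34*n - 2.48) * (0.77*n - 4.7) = 1.9327*n^5 - 9.9644*n^4 - 9.2687*n^3 - 11.4412*n^2 - 3.5076*n + 11.656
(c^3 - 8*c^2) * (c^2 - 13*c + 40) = c^5 - 21*c^4 + 144*c^3 - 320*c^2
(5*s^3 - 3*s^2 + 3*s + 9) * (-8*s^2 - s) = -40*s^5 + 19*s^4 - 21*s^3 - 75*s^2 - 9*s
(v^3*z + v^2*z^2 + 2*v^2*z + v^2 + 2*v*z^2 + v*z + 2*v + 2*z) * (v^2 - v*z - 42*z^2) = v^5*z + 2*v^4*z + v^4 - 43*v^3*z^3 + 2*v^3 - 42*v^2*z^4 - 86*v^2*z^3 - 43*v^2*z^2 - 84*v*z^4 - 42*v*z^3 - 86*v*z^2 - 84*z^3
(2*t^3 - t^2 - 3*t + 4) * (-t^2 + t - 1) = -2*t^5 + 3*t^4 - 6*t^2 + 7*t - 4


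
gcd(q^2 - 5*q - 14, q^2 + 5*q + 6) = q + 2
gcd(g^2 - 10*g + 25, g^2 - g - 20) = g - 5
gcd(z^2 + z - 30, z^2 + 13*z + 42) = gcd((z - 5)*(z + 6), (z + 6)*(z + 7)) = z + 6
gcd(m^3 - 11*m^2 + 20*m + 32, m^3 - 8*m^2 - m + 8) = m^2 - 7*m - 8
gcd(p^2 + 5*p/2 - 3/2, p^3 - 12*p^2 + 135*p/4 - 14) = p - 1/2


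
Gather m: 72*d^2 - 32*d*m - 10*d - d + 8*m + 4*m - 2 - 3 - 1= 72*d^2 - 11*d + m*(12 - 32*d) - 6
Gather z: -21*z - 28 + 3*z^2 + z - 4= 3*z^2 - 20*z - 32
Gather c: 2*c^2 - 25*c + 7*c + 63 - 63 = 2*c^2 - 18*c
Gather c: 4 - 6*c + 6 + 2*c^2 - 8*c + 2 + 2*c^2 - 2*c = 4*c^2 - 16*c + 12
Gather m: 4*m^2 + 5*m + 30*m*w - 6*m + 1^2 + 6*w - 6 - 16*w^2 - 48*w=4*m^2 + m*(30*w - 1) - 16*w^2 - 42*w - 5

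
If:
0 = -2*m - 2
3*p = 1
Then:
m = -1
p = 1/3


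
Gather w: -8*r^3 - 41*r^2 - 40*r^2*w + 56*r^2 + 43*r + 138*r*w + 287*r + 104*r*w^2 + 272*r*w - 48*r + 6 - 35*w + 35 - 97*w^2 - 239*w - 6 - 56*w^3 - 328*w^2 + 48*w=-8*r^3 + 15*r^2 + 282*r - 56*w^3 + w^2*(104*r - 425) + w*(-40*r^2 + 410*r - 226) + 35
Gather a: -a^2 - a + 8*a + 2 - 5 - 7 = -a^2 + 7*a - 10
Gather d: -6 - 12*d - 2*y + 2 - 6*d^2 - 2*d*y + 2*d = -6*d^2 + d*(-2*y - 10) - 2*y - 4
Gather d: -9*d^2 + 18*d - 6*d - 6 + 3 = -9*d^2 + 12*d - 3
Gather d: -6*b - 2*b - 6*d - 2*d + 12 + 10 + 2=-8*b - 8*d + 24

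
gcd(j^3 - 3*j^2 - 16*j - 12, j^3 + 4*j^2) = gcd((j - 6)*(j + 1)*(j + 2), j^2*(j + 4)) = 1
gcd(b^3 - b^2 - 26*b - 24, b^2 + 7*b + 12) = b + 4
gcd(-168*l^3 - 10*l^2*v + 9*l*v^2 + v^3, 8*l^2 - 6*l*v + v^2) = -4*l + v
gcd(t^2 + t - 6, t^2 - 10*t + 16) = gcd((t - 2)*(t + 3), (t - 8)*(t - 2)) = t - 2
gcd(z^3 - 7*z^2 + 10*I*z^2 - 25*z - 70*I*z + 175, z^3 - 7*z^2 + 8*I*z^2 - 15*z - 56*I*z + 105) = z^2 + z*(-7 + 5*I) - 35*I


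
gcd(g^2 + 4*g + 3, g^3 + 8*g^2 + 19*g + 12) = g^2 + 4*g + 3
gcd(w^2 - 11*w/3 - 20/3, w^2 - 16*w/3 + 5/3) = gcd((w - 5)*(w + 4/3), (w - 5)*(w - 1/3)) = w - 5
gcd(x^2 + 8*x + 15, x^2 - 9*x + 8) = 1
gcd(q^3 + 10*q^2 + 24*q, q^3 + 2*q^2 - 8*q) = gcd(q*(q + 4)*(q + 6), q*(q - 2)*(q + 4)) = q^2 + 4*q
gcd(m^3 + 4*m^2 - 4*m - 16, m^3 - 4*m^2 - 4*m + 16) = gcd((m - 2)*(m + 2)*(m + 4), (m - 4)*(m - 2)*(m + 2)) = m^2 - 4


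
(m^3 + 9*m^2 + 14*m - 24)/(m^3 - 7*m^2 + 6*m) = (m^2 + 10*m + 24)/(m*(m - 6))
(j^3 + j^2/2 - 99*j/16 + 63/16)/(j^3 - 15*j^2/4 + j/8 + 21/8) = (16*j^3 + 8*j^2 - 99*j + 63)/(2*(8*j^3 - 30*j^2 + j + 21))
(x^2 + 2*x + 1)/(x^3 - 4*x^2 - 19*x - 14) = (x + 1)/(x^2 - 5*x - 14)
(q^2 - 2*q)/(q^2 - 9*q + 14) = q/(q - 7)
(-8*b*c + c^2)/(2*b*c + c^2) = (-8*b + c)/(2*b + c)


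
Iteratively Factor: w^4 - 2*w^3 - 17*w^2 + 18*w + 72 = (w - 4)*(w^3 + 2*w^2 - 9*w - 18) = (w - 4)*(w + 3)*(w^2 - w - 6) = (w - 4)*(w - 3)*(w + 3)*(w + 2)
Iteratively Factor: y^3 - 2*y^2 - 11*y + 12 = (y - 1)*(y^2 - y - 12) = (y - 4)*(y - 1)*(y + 3)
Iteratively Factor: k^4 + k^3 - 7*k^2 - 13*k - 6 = (k + 1)*(k^3 - 7*k - 6) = (k + 1)*(k + 2)*(k^2 - 2*k - 3) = (k - 3)*(k + 1)*(k + 2)*(k + 1)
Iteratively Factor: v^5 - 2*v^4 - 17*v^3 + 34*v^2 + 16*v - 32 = (v - 4)*(v^4 + 2*v^3 - 9*v^2 - 2*v + 8) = (v - 4)*(v - 2)*(v^3 + 4*v^2 - v - 4) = (v - 4)*(v - 2)*(v + 4)*(v^2 - 1) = (v - 4)*(v - 2)*(v + 1)*(v + 4)*(v - 1)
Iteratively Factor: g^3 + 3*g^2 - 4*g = (g + 4)*(g^2 - g) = (g - 1)*(g + 4)*(g)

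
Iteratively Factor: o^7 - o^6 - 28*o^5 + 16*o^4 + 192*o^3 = (o + 4)*(o^6 - 5*o^5 - 8*o^4 + 48*o^3) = (o - 4)*(o + 4)*(o^5 - o^4 - 12*o^3) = o*(o - 4)*(o + 4)*(o^4 - o^3 - 12*o^2) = o*(o - 4)*(o + 3)*(o + 4)*(o^3 - 4*o^2) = o^2*(o - 4)*(o + 3)*(o + 4)*(o^2 - 4*o) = o^3*(o - 4)*(o + 3)*(o + 4)*(o - 4)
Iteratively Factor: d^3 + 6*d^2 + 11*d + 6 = (d + 2)*(d^2 + 4*d + 3) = (d + 2)*(d + 3)*(d + 1)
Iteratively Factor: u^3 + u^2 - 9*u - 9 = (u - 3)*(u^2 + 4*u + 3) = (u - 3)*(u + 3)*(u + 1)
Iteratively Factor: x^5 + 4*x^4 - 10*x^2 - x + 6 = (x + 2)*(x^4 + 2*x^3 - 4*x^2 - 2*x + 3) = (x + 1)*(x + 2)*(x^3 + x^2 - 5*x + 3) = (x - 1)*(x + 1)*(x + 2)*(x^2 + 2*x - 3) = (x - 1)^2*(x + 1)*(x + 2)*(x + 3)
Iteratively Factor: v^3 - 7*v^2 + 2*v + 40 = (v - 4)*(v^2 - 3*v - 10) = (v - 5)*(v - 4)*(v + 2)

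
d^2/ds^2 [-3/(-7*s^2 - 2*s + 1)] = 6*(-49*s^2 - 14*s + 4*(7*s + 1)^2 + 7)/(7*s^2 + 2*s - 1)^3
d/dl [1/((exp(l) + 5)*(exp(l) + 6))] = (-2*exp(l) - 11)*exp(l)/(exp(4*l) + 22*exp(3*l) + 181*exp(2*l) + 660*exp(l) + 900)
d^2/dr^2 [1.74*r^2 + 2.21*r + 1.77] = 3.48000000000000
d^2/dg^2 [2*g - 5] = 0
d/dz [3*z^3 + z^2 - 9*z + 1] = 9*z^2 + 2*z - 9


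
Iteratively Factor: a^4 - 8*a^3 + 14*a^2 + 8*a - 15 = (a - 3)*(a^3 - 5*a^2 - a + 5) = (a - 3)*(a - 1)*(a^2 - 4*a - 5) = (a - 3)*(a - 1)*(a + 1)*(a - 5)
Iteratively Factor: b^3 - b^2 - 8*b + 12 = (b - 2)*(b^2 + b - 6) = (b - 2)*(b + 3)*(b - 2)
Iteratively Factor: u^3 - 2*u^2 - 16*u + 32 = (u - 2)*(u^2 - 16) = (u - 2)*(u + 4)*(u - 4)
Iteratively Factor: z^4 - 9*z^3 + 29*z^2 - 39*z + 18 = (z - 2)*(z^3 - 7*z^2 + 15*z - 9) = (z - 3)*(z - 2)*(z^2 - 4*z + 3) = (z - 3)^2*(z - 2)*(z - 1)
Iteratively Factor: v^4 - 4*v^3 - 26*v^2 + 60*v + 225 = (v + 3)*(v^3 - 7*v^2 - 5*v + 75) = (v + 3)^2*(v^2 - 10*v + 25) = (v - 5)*(v + 3)^2*(v - 5)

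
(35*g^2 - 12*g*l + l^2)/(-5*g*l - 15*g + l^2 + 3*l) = (-7*g + l)/(l + 3)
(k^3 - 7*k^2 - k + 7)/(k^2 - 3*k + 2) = (k^2 - 6*k - 7)/(k - 2)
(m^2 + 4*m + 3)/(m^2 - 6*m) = (m^2 + 4*m + 3)/(m*(m - 6))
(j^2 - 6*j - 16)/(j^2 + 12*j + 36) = (j^2 - 6*j - 16)/(j^2 + 12*j + 36)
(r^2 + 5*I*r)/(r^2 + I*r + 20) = r/(r - 4*I)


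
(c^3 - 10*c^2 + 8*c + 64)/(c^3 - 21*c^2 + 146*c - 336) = (c^2 - 2*c - 8)/(c^2 - 13*c + 42)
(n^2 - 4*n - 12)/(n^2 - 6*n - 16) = (n - 6)/(n - 8)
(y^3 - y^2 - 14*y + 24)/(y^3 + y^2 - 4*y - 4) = (y^2 + y - 12)/(y^2 + 3*y + 2)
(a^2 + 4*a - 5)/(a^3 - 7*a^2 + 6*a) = (a + 5)/(a*(a - 6))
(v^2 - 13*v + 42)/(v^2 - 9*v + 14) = (v - 6)/(v - 2)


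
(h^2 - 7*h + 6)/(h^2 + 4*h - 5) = (h - 6)/(h + 5)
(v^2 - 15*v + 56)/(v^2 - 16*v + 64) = (v - 7)/(v - 8)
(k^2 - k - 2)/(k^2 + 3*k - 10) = (k + 1)/(k + 5)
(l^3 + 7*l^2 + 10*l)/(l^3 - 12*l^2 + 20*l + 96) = l*(l + 5)/(l^2 - 14*l + 48)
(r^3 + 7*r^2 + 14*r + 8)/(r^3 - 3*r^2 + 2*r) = (r^3 + 7*r^2 + 14*r + 8)/(r*(r^2 - 3*r + 2))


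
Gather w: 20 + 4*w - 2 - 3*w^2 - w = -3*w^2 + 3*w + 18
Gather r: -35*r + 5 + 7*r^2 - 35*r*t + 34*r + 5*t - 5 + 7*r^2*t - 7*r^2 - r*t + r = 7*r^2*t - 36*r*t + 5*t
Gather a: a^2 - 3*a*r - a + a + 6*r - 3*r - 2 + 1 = a^2 - 3*a*r + 3*r - 1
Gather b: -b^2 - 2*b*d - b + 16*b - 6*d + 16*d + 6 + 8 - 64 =-b^2 + b*(15 - 2*d) + 10*d - 50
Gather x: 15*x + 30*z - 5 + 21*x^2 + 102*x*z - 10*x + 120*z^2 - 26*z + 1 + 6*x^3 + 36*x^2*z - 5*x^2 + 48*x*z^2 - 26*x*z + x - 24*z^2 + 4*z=6*x^3 + x^2*(36*z + 16) + x*(48*z^2 + 76*z + 6) + 96*z^2 + 8*z - 4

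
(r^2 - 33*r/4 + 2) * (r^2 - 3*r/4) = r^4 - 9*r^3 + 131*r^2/16 - 3*r/2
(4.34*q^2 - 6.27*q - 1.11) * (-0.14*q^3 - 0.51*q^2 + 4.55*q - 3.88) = -0.6076*q^5 - 1.3356*q^4 + 23.1001*q^3 - 44.8016*q^2 + 19.2771*q + 4.3068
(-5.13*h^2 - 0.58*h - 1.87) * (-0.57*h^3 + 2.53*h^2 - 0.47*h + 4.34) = 2.9241*h^5 - 12.6483*h^4 + 2.0096*h^3 - 26.7227*h^2 - 1.6383*h - 8.1158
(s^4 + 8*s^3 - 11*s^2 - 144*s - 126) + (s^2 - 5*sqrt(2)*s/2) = s^4 + 8*s^3 - 10*s^2 - 144*s - 5*sqrt(2)*s/2 - 126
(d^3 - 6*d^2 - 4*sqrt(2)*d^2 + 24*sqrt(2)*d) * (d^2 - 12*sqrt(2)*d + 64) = d^5 - 16*sqrt(2)*d^4 - 6*d^4 + 96*sqrt(2)*d^3 + 160*d^3 - 960*d^2 - 256*sqrt(2)*d^2 + 1536*sqrt(2)*d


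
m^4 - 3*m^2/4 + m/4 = m*(m - 1/2)^2*(m + 1)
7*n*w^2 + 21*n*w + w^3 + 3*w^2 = w*(7*n + w)*(w + 3)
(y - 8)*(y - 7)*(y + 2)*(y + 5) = y^4 - 8*y^3 - 39*y^2 + 242*y + 560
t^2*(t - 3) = t^3 - 3*t^2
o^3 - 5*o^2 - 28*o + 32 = (o - 8)*(o - 1)*(o + 4)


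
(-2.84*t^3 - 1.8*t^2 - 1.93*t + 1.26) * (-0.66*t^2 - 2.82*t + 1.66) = 1.8744*t^5 + 9.1968*t^4 + 1.6354*t^3 + 1.623*t^2 - 6.757*t + 2.0916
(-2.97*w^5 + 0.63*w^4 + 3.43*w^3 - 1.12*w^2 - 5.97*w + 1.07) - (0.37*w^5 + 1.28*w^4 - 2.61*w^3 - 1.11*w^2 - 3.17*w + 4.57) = -3.34*w^5 - 0.65*w^4 + 6.04*w^3 - 0.01*w^2 - 2.8*w - 3.5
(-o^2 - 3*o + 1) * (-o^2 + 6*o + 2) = o^4 - 3*o^3 - 21*o^2 + 2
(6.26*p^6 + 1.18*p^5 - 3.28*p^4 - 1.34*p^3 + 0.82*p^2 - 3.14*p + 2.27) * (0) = 0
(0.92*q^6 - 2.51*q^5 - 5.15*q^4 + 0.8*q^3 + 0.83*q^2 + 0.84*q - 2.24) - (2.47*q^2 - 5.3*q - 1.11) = 0.92*q^6 - 2.51*q^5 - 5.15*q^4 + 0.8*q^3 - 1.64*q^2 + 6.14*q - 1.13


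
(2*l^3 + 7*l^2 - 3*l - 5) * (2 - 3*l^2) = -6*l^5 - 21*l^4 + 13*l^3 + 29*l^2 - 6*l - 10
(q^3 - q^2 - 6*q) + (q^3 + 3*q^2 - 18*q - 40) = 2*q^3 + 2*q^2 - 24*q - 40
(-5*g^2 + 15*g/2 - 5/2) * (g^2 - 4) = -5*g^4 + 15*g^3/2 + 35*g^2/2 - 30*g + 10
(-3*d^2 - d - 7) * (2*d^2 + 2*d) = -6*d^4 - 8*d^3 - 16*d^2 - 14*d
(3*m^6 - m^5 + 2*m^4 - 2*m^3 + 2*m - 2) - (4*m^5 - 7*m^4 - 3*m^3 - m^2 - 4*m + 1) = 3*m^6 - 5*m^5 + 9*m^4 + m^3 + m^2 + 6*m - 3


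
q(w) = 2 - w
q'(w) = -1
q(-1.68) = 3.68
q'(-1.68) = -1.00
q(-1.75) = 3.75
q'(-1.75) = -1.00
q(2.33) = -0.33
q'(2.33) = -1.00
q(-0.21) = 2.21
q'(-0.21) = -1.00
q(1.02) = 0.98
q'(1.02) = -1.00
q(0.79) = 1.21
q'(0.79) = -1.00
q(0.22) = 1.78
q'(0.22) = -1.00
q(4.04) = -2.04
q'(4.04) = -1.00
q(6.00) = -4.00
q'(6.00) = -1.00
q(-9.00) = 11.00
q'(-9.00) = -1.00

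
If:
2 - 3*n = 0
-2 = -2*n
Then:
No Solution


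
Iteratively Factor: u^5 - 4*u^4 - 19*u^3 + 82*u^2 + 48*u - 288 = (u + 2)*(u^4 - 6*u^3 - 7*u^2 + 96*u - 144) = (u - 3)*(u + 2)*(u^3 - 3*u^2 - 16*u + 48) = (u - 3)*(u + 2)*(u + 4)*(u^2 - 7*u + 12) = (u - 4)*(u - 3)*(u + 2)*(u + 4)*(u - 3)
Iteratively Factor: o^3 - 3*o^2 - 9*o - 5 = (o - 5)*(o^2 + 2*o + 1) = (o - 5)*(o + 1)*(o + 1)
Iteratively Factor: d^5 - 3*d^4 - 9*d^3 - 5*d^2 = (d - 5)*(d^4 + 2*d^3 + d^2) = (d - 5)*(d + 1)*(d^3 + d^2) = (d - 5)*(d + 1)^2*(d^2) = d*(d - 5)*(d + 1)^2*(d)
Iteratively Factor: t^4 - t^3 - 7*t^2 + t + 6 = (t - 3)*(t^3 + 2*t^2 - t - 2) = (t - 3)*(t - 1)*(t^2 + 3*t + 2) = (t - 3)*(t - 1)*(t + 1)*(t + 2)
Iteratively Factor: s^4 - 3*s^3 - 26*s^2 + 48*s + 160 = (s - 5)*(s^3 + 2*s^2 - 16*s - 32) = (s - 5)*(s + 4)*(s^2 - 2*s - 8) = (s - 5)*(s + 2)*(s + 4)*(s - 4)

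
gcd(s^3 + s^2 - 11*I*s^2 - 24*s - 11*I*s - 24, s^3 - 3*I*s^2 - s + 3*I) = s^2 + s*(1 - 3*I) - 3*I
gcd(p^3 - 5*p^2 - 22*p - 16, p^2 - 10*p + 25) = 1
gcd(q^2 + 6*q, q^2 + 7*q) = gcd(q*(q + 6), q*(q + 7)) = q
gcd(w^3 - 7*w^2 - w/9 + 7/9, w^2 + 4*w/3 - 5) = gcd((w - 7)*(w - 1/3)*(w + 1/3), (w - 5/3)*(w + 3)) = 1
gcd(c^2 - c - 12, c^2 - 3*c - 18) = c + 3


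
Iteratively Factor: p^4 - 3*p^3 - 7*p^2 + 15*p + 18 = (p + 2)*(p^3 - 5*p^2 + 3*p + 9) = (p - 3)*(p + 2)*(p^2 - 2*p - 3) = (p - 3)^2*(p + 2)*(p + 1)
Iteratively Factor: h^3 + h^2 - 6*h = (h)*(h^2 + h - 6) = h*(h + 3)*(h - 2)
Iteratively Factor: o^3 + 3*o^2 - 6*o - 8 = (o + 1)*(o^2 + 2*o - 8) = (o - 2)*(o + 1)*(o + 4)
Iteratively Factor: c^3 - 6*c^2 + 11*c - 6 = (c - 1)*(c^2 - 5*c + 6) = (c - 3)*(c - 1)*(c - 2)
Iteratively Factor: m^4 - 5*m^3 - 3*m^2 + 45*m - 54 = (m - 2)*(m^3 - 3*m^2 - 9*m + 27) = (m - 3)*(m - 2)*(m^2 - 9) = (m - 3)*(m - 2)*(m + 3)*(m - 3)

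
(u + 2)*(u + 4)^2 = u^3 + 10*u^2 + 32*u + 32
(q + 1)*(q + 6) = q^2 + 7*q + 6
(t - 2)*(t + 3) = t^2 + t - 6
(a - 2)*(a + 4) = a^2 + 2*a - 8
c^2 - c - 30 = (c - 6)*(c + 5)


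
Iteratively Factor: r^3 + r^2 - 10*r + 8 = (r - 2)*(r^2 + 3*r - 4) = (r - 2)*(r + 4)*(r - 1)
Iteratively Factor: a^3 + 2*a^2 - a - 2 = (a + 1)*(a^2 + a - 2) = (a - 1)*(a + 1)*(a + 2)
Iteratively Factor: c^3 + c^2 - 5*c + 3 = (c + 3)*(c^2 - 2*c + 1) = (c - 1)*(c + 3)*(c - 1)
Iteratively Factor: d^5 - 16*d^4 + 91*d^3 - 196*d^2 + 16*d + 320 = (d - 4)*(d^4 - 12*d^3 + 43*d^2 - 24*d - 80) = (d - 4)*(d + 1)*(d^3 - 13*d^2 + 56*d - 80) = (d - 4)^2*(d + 1)*(d^2 - 9*d + 20) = (d - 4)^3*(d + 1)*(d - 5)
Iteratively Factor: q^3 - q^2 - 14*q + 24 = (q + 4)*(q^2 - 5*q + 6) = (q - 2)*(q + 4)*(q - 3)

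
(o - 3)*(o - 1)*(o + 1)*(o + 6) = o^4 + 3*o^3 - 19*o^2 - 3*o + 18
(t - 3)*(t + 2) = t^2 - t - 6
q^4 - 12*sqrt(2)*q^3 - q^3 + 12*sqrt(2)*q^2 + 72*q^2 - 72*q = q*(q - 1)*(q - 6*sqrt(2))^2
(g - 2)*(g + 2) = g^2 - 4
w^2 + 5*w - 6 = (w - 1)*(w + 6)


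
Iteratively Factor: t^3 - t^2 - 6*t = (t)*(t^2 - t - 6) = t*(t + 2)*(t - 3)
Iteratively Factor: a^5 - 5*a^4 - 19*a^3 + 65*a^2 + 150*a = (a - 5)*(a^4 - 19*a^2 - 30*a) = (a - 5)*(a + 2)*(a^3 - 2*a^2 - 15*a) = (a - 5)^2*(a + 2)*(a^2 + 3*a) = (a - 5)^2*(a + 2)*(a + 3)*(a)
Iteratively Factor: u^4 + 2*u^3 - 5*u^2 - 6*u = (u)*(u^3 + 2*u^2 - 5*u - 6) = u*(u + 1)*(u^2 + u - 6) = u*(u + 1)*(u + 3)*(u - 2)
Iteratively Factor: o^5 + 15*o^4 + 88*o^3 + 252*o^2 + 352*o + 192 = (o + 2)*(o^4 + 13*o^3 + 62*o^2 + 128*o + 96) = (o + 2)*(o + 3)*(o^3 + 10*o^2 + 32*o + 32) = (o + 2)*(o + 3)*(o + 4)*(o^2 + 6*o + 8) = (o + 2)^2*(o + 3)*(o + 4)*(o + 4)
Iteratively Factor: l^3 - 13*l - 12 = (l + 3)*(l^2 - 3*l - 4) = (l - 4)*(l + 3)*(l + 1)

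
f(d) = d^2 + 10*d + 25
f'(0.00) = 10.00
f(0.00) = 25.00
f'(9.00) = 28.00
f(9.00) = 196.00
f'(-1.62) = 6.76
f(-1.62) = 11.42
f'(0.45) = 10.90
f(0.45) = 29.70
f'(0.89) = 11.78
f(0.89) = 34.69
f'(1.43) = 12.86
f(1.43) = 41.34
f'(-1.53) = 6.94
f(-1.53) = 12.04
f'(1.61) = 13.22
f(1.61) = 43.69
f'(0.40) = 10.80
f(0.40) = 29.16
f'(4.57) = 19.14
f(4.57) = 91.58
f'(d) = 2*d + 10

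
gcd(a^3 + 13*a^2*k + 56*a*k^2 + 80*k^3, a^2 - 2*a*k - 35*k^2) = a + 5*k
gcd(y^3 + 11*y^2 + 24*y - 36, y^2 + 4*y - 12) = y + 6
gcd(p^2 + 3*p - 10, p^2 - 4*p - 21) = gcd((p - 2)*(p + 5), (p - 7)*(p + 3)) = 1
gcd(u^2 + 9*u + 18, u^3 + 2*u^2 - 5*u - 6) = u + 3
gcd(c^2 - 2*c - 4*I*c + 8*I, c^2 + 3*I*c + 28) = c - 4*I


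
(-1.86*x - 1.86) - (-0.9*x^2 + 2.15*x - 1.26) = 0.9*x^2 - 4.01*x - 0.6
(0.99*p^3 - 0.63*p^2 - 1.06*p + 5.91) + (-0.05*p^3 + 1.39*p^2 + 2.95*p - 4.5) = 0.94*p^3 + 0.76*p^2 + 1.89*p + 1.41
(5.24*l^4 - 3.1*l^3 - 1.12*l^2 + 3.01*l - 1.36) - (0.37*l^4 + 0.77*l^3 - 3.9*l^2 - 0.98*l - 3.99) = 4.87*l^4 - 3.87*l^3 + 2.78*l^2 + 3.99*l + 2.63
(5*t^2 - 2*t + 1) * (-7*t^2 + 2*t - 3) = -35*t^4 + 24*t^3 - 26*t^2 + 8*t - 3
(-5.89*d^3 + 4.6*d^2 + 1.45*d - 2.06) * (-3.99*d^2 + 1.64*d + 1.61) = 23.5011*d^5 - 28.0136*d^4 - 7.7244*d^3 + 18.0034*d^2 - 1.0439*d - 3.3166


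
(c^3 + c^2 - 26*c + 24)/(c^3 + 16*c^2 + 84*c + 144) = (c^2 - 5*c + 4)/(c^2 + 10*c + 24)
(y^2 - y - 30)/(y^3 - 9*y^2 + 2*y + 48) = (y^2 - y - 30)/(y^3 - 9*y^2 + 2*y + 48)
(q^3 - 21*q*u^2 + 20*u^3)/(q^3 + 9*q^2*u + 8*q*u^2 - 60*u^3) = (q^2 - 5*q*u + 4*u^2)/(q^2 + 4*q*u - 12*u^2)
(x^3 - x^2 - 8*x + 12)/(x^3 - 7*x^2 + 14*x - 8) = (x^2 + x - 6)/(x^2 - 5*x + 4)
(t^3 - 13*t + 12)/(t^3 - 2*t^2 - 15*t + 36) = (t - 1)/(t - 3)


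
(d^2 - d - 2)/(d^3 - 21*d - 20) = (d - 2)/(d^2 - d - 20)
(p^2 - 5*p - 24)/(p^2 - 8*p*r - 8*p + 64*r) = (p + 3)/(p - 8*r)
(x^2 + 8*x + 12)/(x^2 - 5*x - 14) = (x + 6)/(x - 7)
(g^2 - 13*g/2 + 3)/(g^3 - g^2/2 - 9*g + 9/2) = (g - 6)/(g^2 - 9)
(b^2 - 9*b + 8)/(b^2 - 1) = (b - 8)/(b + 1)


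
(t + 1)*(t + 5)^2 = t^3 + 11*t^2 + 35*t + 25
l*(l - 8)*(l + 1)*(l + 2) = l^4 - 5*l^3 - 22*l^2 - 16*l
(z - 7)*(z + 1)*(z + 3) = z^3 - 3*z^2 - 25*z - 21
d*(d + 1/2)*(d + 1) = d^3 + 3*d^2/2 + d/2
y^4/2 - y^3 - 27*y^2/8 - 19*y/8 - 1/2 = (y/2 + 1/4)*(y - 4)*(y + 1/2)*(y + 1)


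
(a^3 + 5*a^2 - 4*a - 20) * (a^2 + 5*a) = a^5 + 10*a^4 + 21*a^3 - 40*a^2 - 100*a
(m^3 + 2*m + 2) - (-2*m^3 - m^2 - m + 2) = 3*m^3 + m^2 + 3*m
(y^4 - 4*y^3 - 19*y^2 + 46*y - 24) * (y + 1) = y^5 - 3*y^4 - 23*y^3 + 27*y^2 + 22*y - 24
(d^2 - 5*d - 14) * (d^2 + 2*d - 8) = d^4 - 3*d^3 - 32*d^2 + 12*d + 112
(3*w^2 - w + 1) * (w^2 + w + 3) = 3*w^4 + 2*w^3 + 9*w^2 - 2*w + 3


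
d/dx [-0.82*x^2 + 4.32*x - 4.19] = 4.32 - 1.64*x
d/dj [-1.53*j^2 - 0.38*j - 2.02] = -3.06*j - 0.38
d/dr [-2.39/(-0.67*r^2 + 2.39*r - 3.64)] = (5.7121 - 3.2026*r)/(0.67*r^2 - 2.39*r + 3.64)^2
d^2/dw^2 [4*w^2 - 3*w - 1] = 8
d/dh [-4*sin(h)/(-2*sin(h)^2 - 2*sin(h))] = -2*cos(h)/(sin(h) + 1)^2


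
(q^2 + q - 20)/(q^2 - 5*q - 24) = (-q^2 - q + 20)/(-q^2 + 5*q + 24)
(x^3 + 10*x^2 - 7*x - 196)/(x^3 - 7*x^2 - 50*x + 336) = (x^2 + 3*x - 28)/(x^2 - 14*x + 48)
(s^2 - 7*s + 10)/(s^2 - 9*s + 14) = (s - 5)/(s - 7)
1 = 1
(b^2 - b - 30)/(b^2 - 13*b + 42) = (b + 5)/(b - 7)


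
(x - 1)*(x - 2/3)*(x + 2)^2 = x^4 + 7*x^3/3 - 2*x^2 - 4*x + 8/3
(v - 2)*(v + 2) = v^2 - 4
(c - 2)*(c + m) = c^2 + c*m - 2*c - 2*m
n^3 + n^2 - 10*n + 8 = (n - 2)*(n - 1)*(n + 4)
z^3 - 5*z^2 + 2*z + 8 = (z - 4)*(z - 2)*(z + 1)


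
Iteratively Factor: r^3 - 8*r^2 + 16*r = (r)*(r^2 - 8*r + 16) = r*(r - 4)*(r - 4)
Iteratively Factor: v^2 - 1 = (v + 1)*(v - 1)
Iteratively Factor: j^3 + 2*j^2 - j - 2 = (j - 1)*(j^2 + 3*j + 2) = (j - 1)*(j + 2)*(j + 1)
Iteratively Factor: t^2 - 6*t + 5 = (t - 1)*(t - 5)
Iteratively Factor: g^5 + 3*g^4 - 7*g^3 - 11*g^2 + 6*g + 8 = (g + 1)*(g^4 + 2*g^3 - 9*g^2 - 2*g + 8) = (g - 2)*(g + 1)*(g^3 + 4*g^2 - g - 4) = (g - 2)*(g - 1)*(g + 1)*(g^2 + 5*g + 4) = (g - 2)*(g - 1)*(g + 1)^2*(g + 4)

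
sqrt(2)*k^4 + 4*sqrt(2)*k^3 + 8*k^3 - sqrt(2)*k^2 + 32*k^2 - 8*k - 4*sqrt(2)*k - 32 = (k - 1)*(k + 4)*(k + 4*sqrt(2))*(sqrt(2)*k + sqrt(2))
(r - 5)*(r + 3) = r^2 - 2*r - 15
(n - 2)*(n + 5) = n^2 + 3*n - 10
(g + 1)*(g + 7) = g^2 + 8*g + 7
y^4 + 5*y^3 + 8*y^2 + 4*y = y*(y + 1)*(y + 2)^2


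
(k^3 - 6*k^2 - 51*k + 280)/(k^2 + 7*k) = k - 13 + 40/k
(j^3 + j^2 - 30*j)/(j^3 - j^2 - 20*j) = (j + 6)/(j + 4)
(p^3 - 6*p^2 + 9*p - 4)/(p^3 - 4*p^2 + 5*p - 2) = (p - 4)/(p - 2)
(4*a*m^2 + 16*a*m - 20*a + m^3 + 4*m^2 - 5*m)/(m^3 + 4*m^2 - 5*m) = (4*a + m)/m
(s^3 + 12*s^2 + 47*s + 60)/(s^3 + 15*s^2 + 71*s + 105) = (s + 4)/(s + 7)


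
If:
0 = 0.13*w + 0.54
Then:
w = -4.15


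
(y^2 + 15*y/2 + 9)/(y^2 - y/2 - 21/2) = (2*y^2 + 15*y + 18)/(2*y^2 - y - 21)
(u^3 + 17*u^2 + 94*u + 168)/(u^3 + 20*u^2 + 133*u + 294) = (u + 4)/(u + 7)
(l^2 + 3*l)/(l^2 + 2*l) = (l + 3)/(l + 2)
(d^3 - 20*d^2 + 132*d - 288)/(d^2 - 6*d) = d - 14 + 48/d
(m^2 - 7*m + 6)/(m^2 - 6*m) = (m - 1)/m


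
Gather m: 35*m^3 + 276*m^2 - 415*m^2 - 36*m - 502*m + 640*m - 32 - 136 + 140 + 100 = 35*m^3 - 139*m^2 + 102*m + 72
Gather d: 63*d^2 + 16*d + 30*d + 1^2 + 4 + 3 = 63*d^2 + 46*d + 8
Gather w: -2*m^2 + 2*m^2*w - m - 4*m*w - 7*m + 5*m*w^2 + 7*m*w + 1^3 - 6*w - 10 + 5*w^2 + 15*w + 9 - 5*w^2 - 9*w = -2*m^2 + 5*m*w^2 - 8*m + w*(2*m^2 + 3*m)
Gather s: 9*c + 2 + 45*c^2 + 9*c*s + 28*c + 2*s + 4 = 45*c^2 + 37*c + s*(9*c + 2) + 6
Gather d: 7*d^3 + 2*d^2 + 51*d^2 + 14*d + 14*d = 7*d^3 + 53*d^2 + 28*d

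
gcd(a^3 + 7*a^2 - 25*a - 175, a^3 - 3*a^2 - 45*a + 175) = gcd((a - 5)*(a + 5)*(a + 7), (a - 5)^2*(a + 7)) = a^2 + 2*a - 35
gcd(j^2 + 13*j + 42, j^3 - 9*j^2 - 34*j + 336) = j + 6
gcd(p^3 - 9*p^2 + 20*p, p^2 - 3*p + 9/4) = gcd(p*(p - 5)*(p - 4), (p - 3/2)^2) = 1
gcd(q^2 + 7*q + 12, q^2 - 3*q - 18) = q + 3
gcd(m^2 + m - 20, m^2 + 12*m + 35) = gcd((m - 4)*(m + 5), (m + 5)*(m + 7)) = m + 5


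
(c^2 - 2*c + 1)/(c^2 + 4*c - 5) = (c - 1)/(c + 5)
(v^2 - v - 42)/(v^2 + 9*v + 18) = (v - 7)/(v + 3)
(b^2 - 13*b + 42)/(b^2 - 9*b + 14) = (b - 6)/(b - 2)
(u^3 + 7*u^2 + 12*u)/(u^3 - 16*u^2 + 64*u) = (u^2 + 7*u + 12)/(u^2 - 16*u + 64)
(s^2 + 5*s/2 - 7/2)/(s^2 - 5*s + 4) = (s + 7/2)/(s - 4)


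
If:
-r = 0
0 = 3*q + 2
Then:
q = -2/3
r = 0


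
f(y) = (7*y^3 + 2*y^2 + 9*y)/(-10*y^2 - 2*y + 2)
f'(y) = (20*y + 2)*(7*y^3 + 2*y^2 + 9*y)/(-10*y^2 - 2*y + 2)^2 + (21*y^2 + 4*y + 9)/(-10*y^2 - 2*y + 2) = (-35*y^4 - 14*y^3 + 64*y^2 + 4*y + 9)/(2*(25*y^4 + 10*y^3 - 9*y^2 - 2*y + 1))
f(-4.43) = 3.29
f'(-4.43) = -0.64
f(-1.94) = 1.92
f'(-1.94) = -0.30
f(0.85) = -1.93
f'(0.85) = 1.33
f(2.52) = -2.22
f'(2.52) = -0.55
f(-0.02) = -0.09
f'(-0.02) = 4.32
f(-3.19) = 2.52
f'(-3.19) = -0.58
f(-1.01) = 2.31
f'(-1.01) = 2.53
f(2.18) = -2.04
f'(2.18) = -0.49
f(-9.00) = 6.36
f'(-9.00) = -0.69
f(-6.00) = 4.32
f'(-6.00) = -0.67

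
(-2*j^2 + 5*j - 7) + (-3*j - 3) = -2*j^2 + 2*j - 10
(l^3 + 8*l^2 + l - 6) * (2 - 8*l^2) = -8*l^5 - 64*l^4 - 6*l^3 + 64*l^2 + 2*l - 12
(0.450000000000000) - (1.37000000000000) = -0.920000000000000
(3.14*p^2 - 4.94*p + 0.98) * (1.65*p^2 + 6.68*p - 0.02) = 5.181*p^4 + 12.8242*p^3 - 31.445*p^2 + 6.6452*p - 0.0196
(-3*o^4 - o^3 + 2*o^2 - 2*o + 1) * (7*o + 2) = -21*o^5 - 13*o^4 + 12*o^3 - 10*o^2 + 3*o + 2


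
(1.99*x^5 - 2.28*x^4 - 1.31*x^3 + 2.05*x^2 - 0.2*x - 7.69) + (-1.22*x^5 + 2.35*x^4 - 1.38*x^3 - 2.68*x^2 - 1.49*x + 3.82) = 0.77*x^5 + 0.0700000000000003*x^4 - 2.69*x^3 - 0.63*x^2 - 1.69*x - 3.87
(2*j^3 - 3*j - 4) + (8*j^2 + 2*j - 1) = 2*j^3 + 8*j^2 - j - 5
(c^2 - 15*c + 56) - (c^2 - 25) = 81 - 15*c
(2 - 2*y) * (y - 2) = -2*y^2 + 6*y - 4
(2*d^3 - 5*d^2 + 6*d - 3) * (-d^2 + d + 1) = -2*d^5 + 7*d^4 - 9*d^3 + 4*d^2 + 3*d - 3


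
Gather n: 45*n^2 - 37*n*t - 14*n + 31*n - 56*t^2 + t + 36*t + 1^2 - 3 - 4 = 45*n^2 + n*(17 - 37*t) - 56*t^2 + 37*t - 6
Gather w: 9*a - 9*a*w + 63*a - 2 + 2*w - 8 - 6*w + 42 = 72*a + w*(-9*a - 4) + 32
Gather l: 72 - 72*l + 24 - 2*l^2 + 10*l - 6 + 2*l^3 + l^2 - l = 2*l^3 - l^2 - 63*l + 90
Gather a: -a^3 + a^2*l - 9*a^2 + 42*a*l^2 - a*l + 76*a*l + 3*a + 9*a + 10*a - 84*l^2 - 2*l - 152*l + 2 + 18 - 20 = -a^3 + a^2*(l - 9) + a*(42*l^2 + 75*l + 22) - 84*l^2 - 154*l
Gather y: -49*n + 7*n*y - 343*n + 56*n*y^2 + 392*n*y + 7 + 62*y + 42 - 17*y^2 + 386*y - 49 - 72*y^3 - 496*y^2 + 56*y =-392*n - 72*y^3 + y^2*(56*n - 513) + y*(399*n + 504)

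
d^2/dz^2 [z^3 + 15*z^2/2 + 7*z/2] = 6*z + 15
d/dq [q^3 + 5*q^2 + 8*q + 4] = 3*q^2 + 10*q + 8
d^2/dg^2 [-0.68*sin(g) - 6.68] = 0.68*sin(g)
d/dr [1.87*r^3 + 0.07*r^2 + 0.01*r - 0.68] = 5.61*r^2 + 0.14*r + 0.01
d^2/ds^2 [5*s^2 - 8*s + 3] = 10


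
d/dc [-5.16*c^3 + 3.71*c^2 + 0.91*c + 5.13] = -15.48*c^2 + 7.42*c + 0.91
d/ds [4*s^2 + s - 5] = 8*s + 1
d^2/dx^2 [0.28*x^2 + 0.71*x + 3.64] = 0.560000000000000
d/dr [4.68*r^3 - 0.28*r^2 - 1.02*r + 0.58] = 14.04*r^2 - 0.56*r - 1.02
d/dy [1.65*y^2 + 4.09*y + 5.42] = 3.3*y + 4.09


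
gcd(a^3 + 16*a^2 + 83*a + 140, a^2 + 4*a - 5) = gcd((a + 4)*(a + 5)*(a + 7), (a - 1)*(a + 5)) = a + 5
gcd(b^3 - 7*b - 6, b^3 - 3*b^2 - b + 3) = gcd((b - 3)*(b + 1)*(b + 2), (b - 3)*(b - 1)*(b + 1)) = b^2 - 2*b - 3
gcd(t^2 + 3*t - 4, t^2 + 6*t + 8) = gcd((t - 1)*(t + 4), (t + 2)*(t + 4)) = t + 4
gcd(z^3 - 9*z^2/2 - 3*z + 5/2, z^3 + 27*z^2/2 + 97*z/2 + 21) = 1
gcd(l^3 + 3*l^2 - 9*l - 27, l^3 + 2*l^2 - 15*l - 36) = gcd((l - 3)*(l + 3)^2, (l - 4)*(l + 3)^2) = l^2 + 6*l + 9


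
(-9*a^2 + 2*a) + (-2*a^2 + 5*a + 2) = -11*a^2 + 7*a + 2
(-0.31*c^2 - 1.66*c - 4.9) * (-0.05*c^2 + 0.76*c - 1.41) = 0.0155*c^4 - 0.1526*c^3 - 0.5795*c^2 - 1.3834*c + 6.909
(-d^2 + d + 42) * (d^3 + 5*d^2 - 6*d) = -d^5 - 4*d^4 + 53*d^3 + 204*d^2 - 252*d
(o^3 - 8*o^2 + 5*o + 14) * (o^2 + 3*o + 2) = o^5 - 5*o^4 - 17*o^3 + 13*o^2 + 52*o + 28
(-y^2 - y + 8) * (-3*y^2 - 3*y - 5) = 3*y^4 + 6*y^3 - 16*y^2 - 19*y - 40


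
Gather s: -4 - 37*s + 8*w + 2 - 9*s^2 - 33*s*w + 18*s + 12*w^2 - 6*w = -9*s^2 + s*(-33*w - 19) + 12*w^2 + 2*w - 2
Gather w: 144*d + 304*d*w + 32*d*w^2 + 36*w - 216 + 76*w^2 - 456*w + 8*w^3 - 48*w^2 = 144*d + 8*w^3 + w^2*(32*d + 28) + w*(304*d - 420) - 216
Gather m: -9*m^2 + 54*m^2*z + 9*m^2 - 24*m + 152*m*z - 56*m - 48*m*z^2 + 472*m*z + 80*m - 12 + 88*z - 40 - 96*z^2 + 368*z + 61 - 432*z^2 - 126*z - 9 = 54*m^2*z + m*(-48*z^2 + 624*z) - 528*z^2 + 330*z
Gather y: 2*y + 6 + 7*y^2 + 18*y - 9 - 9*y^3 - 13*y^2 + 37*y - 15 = -9*y^3 - 6*y^2 + 57*y - 18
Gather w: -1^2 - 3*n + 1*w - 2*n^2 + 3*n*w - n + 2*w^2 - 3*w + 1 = -2*n^2 - 4*n + 2*w^2 + w*(3*n - 2)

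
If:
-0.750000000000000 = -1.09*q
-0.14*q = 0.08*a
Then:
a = -1.20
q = 0.69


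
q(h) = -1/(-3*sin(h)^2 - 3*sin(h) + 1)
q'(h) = -(6*sin(h)*cos(h) + 3*cos(h))/(-3*sin(h)^2 - 3*sin(h) + 1)^2 = -3*(2*sin(h) + 1)*cos(h)/(3*sin(h)^2 + 3*sin(h) - 1)^2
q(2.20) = 0.30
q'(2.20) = 0.40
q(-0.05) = -0.88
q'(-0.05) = -2.07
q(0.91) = 0.31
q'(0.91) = -0.45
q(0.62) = 0.57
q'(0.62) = -1.71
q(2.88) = -42.57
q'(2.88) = 7968.48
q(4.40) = -0.88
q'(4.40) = -0.64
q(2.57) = 0.67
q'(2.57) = 2.33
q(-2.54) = -0.58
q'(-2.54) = -0.11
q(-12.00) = 0.68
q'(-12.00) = -2.42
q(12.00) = -0.57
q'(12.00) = 0.06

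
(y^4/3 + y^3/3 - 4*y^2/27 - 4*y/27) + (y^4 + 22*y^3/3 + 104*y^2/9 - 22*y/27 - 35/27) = 4*y^4/3 + 23*y^3/3 + 308*y^2/27 - 26*y/27 - 35/27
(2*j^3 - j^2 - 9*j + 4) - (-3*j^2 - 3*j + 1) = 2*j^3 + 2*j^2 - 6*j + 3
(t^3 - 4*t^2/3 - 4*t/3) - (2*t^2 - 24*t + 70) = t^3 - 10*t^2/3 + 68*t/3 - 70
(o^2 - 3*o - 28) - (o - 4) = o^2 - 4*o - 24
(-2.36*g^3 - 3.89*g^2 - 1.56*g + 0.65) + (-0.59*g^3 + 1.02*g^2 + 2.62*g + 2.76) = -2.95*g^3 - 2.87*g^2 + 1.06*g + 3.41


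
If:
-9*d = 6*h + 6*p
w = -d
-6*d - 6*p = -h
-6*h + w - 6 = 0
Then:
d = 42/11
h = -18/11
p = -45/11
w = -42/11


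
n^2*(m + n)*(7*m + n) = 7*m^2*n^2 + 8*m*n^3 + n^4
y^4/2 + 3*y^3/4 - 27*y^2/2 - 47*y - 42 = (y/2 + 1)*(y - 6)*(y + 2)*(y + 7/2)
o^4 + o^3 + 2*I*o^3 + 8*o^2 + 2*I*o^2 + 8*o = o*(o + 1)*(o - 2*I)*(o + 4*I)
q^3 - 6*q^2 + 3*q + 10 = (q - 5)*(q - 2)*(q + 1)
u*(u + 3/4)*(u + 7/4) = u^3 + 5*u^2/2 + 21*u/16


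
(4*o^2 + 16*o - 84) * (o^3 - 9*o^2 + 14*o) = 4*o^5 - 20*o^4 - 172*o^3 + 980*o^2 - 1176*o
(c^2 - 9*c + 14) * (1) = c^2 - 9*c + 14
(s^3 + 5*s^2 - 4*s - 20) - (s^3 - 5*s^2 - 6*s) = 10*s^2 + 2*s - 20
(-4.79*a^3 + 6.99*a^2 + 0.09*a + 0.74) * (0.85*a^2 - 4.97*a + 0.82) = -4.0715*a^5 + 29.7478*a^4 - 38.5916*a^3 + 5.9135*a^2 - 3.604*a + 0.6068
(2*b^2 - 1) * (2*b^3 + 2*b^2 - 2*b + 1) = 4*b^5 + 4*b^4 - 6*b^3 + 2*b - 1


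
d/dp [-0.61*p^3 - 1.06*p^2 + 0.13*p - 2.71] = -1.83*p^2 - 2.12*p + 0.13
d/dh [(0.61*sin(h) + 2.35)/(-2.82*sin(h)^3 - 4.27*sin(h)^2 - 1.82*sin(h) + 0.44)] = (3.4404*sin(h)^3 + 22.4857*sin(h)^2 + 20.069*sin(h) + 4.5454)*cos(h)/(7.9524*sin(h)^6 + 24.0828*sin(h)^5 + 28.4977*sin(h)^4 + 13.0612*sin(h)^3 - 0.445199999999999*sin(h)^2 - 1.6016*sin(h) + 0.1936)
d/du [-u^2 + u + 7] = 1 - 2*u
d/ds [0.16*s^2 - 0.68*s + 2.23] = 0.32*s - 0.68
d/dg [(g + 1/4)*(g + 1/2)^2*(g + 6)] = 4*g^3 + 87*g^2/4 + 16*g + 49/16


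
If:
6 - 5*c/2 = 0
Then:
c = 12/5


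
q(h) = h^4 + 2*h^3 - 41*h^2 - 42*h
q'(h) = 4*h^3 + 6*h^2 - 82*h - 42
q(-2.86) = -195.13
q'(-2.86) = 148.02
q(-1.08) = -3.62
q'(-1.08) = 48.52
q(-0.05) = 2.00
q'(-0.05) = -37.89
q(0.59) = -38.52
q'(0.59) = -87.47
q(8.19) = 2503.81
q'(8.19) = 1886.29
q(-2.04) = -84.61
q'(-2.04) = 116.29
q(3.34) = -398.69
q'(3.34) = -99.91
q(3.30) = -394.62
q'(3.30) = -103.51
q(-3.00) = -216.00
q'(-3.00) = 150.00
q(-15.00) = 35280.00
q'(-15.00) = -10962.00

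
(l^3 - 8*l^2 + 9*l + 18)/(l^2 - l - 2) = (l^2 - 9*l + 18)/(l - 2)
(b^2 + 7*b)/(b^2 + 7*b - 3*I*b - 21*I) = b/(b - 3*I)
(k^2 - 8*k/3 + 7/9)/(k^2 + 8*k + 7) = (9*k^2 - 24*k + 7)/(9*(k^2 + 8*k + 7))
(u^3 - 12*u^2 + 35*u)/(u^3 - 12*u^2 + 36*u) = (u^2 - 12*u + 35)/(u^2 - 12*u + 36)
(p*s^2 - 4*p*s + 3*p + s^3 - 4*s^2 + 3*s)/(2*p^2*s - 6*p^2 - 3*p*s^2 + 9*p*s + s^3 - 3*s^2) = (p*s - p + s^2 - s)/(2*p^2 - 3*p*s + s^2)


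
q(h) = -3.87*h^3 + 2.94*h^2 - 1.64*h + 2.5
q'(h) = -11.61*h^2 + 5.88*h - 1.64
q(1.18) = -1.70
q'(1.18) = -10.87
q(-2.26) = 65.89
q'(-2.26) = -74.23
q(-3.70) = 244.84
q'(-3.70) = -182.34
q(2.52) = -44.89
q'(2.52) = -60.55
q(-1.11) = 13.24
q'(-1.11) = -22.47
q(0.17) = 2.29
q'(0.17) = -0.98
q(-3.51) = 211.83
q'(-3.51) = -165.32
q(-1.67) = 31.46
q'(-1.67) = -43.84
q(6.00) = -737.42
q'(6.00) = -384.32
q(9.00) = -2595.35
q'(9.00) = -889.13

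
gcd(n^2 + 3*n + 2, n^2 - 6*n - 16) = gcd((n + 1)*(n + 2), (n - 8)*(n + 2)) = n + 2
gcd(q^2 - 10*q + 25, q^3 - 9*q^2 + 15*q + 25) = q^2 - 10*q + 25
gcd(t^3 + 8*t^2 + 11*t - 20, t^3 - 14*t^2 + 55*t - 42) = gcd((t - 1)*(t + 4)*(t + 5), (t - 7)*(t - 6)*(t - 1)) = t - 1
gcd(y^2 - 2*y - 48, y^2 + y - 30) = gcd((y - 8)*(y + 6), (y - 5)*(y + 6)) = y + 6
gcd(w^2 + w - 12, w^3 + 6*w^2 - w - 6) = 1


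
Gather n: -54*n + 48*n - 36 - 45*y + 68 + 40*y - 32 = -6*n - 5*y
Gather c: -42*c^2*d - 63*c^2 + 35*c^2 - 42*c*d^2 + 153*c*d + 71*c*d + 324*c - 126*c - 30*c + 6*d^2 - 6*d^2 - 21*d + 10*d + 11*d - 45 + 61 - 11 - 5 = c^2*(-42*d - 28) + c*(-42*d^2 + 224*d + 168)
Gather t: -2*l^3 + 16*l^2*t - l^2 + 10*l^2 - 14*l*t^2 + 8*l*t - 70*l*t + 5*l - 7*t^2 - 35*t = -2*l^3 + 9*l^2 + 5*l + t^2*(-14*l - 7) + t*(16*l^2 - 62*l - 35)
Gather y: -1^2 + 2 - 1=0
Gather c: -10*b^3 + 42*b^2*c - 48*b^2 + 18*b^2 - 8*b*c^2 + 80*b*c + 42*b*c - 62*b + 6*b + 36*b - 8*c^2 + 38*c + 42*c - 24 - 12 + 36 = -10*b^3 - 30*b^2 - 20*b + c^2*(-8*b - 8) + c*(42*b^2 + 122*b + 80)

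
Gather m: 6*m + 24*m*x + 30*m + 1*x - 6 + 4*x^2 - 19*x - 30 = m*(24*x + 36) + 4*x^2 - 18*x - 36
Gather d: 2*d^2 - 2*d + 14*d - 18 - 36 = 2*d^2 + 12*d - 54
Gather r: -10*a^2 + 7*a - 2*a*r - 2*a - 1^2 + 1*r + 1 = -10*a^2 + 5*a + r*(1 - 2*a)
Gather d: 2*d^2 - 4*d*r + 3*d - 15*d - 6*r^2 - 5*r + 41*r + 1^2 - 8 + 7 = 2*d^2 + d*(-4*r - 12) - 6*r^2 + 36*r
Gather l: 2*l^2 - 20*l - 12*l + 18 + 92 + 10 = 2*l^2 - 32*l + 120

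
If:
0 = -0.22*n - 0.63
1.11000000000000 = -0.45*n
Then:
No Solution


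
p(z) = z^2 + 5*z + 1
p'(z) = 2*z + 5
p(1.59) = 11.48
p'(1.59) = 8.18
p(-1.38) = -4.00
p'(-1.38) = 2.24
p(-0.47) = -1.13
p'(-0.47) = 4.06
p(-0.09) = 0.56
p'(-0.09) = 4.82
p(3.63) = 32.33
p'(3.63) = 12.26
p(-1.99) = -4.99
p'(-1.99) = 1.02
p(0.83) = 5.84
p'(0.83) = 6.66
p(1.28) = 9.04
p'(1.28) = 7.56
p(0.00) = 1.00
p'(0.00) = 5.00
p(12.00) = 205.00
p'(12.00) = 29.00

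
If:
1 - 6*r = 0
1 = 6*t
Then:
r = 1/6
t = 1/6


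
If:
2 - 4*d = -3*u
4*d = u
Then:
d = -1/4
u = -1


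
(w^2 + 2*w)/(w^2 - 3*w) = (w + 2)/(w - 3)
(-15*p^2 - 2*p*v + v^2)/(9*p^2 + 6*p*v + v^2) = (-5*p + v)/(3*p + v)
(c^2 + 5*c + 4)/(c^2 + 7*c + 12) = (c + 1)/(c + 3)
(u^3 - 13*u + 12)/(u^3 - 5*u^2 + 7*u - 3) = (u + 4)/(u - 1)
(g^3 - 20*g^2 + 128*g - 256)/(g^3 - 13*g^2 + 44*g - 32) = (g - 8)/(g - 1)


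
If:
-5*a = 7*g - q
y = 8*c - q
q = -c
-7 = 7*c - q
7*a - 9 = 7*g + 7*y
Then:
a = -181/48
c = -7/8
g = 947/336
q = 7/8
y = -63/8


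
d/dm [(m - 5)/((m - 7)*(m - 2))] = (-m^2 + 10*m - 31)/(m^4 - 18*m^3 + 109*m^2 - 252*m + 196)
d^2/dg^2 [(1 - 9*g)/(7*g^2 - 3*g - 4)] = 2*((9*g - 1)*(14*g - 3)^2 + (189*g - 34)*(-7*g^2 + 3*g + 4))/(-7*g^2 + 3*g + 4)^3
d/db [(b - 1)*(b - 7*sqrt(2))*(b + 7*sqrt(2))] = 3*b^2 - 2*b - 98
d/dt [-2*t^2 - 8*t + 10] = -4*t - 8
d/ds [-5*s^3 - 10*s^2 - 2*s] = -15*s^2 - 20*s - 2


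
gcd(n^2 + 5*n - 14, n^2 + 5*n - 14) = n^2 + 5*n - 14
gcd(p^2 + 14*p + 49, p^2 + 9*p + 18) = 1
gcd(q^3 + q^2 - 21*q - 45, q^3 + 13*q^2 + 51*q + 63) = q^2 + 6*q + 9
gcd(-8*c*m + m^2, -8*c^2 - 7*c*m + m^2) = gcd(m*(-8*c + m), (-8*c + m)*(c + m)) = 8*c - m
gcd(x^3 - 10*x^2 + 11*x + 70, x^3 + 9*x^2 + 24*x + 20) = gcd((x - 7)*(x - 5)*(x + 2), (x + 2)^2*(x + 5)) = x + 2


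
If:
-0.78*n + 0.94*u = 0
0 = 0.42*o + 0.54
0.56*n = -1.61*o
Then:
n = 3.70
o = -1.29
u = 3.07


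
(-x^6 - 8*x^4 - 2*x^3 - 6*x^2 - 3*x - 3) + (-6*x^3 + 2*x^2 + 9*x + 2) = -x^6 - 8*x^4 - 8*x^3 - 4*x^2 + 6*x - 1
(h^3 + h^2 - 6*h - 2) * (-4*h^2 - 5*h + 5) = -4*h^5 - 9*h^4 + 24*h^3 + 43*h^2 - 20*h - 10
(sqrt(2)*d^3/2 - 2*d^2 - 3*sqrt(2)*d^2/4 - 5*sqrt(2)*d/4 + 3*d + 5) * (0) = 0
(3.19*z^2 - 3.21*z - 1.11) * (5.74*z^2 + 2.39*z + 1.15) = 18.3106*z^4 - 10.8013*z^3 - 10.3748*z^2 - 6.3444*z - 1.2765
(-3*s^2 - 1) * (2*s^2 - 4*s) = -6*s^4 + 12*s^3 - 2*s^2 + 4*s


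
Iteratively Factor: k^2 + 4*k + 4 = (k + 2)*(k + 2)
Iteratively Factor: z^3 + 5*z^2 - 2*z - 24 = (z - 2)*(z^2 + 7*z + 12) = (z - 2)*(z + 4)*(z + 3)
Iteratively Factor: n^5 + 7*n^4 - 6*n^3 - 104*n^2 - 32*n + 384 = (n + 4)*(n^4 + 3*n^3 - 18*n^2 - 32*n + 96) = (n - 3)*(n + 4)*(n^3 + 6*n^2 - 32) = (n - 3)*(n + 4)^2*(n^2 + 2*n - 8) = (n - 3)*(n - 2)*(n + 4)^2*(n + 4)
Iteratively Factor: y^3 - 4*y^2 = (y)*(y^2 - 4*y) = y^2*(y - 4)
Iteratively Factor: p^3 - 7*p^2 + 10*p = (p - 5)*(p^2 - 2*p) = (p - 5)*(p - 2)*(p)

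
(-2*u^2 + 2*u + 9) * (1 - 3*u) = 6*u^3 - 8*u^2 - 25*u + 9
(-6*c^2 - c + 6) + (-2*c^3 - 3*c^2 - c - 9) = -2*c^3 - 9*c^2 - 2*c - 3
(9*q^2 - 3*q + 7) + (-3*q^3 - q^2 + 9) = -3*q^3 + 8*q^2 - 3*q + 16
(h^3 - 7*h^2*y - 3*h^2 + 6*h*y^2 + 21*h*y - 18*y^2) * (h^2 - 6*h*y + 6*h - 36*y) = h^5 - 13*h^4*y + 3*h^4 + 48*h^3*y^2 - 39*h^3*y - 18*h^3 - 36*h^2*y^3 + 144*h^2*y^2 + 234*h^2*y - 108*h*y^3 - 864*h*y^2 + 648*y^3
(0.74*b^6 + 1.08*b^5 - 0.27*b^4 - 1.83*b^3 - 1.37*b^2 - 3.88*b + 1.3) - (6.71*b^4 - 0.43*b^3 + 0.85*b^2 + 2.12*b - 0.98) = 0.74*b^6 + 1.08*b^5 - 6.98*b^4 - 1.4*b^3 - 2.22*b^2 - 6.0*b + 2.28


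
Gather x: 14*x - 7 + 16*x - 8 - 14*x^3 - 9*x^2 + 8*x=-14*x^3 - 9*x^2 + 38*x - 15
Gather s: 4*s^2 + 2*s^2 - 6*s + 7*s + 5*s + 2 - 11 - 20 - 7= 6*s^2 + 6*s - 36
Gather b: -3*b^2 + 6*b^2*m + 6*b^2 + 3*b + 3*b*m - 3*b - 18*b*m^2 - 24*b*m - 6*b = b^2*(6*m + 3) + b*(-18*m^2 - 21*m - 6)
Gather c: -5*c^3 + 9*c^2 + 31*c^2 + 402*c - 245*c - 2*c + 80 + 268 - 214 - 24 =-5*c^3 + 40*c^2 + 155*c + 110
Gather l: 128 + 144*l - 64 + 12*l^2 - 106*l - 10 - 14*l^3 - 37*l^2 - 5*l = -14*l^3 - 25*l^2 + 33*l + 54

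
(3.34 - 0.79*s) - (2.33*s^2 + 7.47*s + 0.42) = -2.33*s^2 - 8.26*s + 2.92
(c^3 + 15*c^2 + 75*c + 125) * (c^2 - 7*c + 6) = c^5 + 8*c^4 - 24*c^3 - 310*c^2 - 425*c + 750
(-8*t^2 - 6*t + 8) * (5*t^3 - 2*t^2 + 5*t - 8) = -40*t^5 - 14*t^4 + 12*t^3 + 18*t^2 + 88*t - 64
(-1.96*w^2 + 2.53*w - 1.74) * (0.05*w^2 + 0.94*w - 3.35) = -0.098*w^4 - 1.7159*w^3 + 8.8572*w^2 - 10.1111*w + 5.829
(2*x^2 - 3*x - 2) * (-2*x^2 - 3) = -4*x^4 + 6*x^3 - 2*x^2 + 9*x + 6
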